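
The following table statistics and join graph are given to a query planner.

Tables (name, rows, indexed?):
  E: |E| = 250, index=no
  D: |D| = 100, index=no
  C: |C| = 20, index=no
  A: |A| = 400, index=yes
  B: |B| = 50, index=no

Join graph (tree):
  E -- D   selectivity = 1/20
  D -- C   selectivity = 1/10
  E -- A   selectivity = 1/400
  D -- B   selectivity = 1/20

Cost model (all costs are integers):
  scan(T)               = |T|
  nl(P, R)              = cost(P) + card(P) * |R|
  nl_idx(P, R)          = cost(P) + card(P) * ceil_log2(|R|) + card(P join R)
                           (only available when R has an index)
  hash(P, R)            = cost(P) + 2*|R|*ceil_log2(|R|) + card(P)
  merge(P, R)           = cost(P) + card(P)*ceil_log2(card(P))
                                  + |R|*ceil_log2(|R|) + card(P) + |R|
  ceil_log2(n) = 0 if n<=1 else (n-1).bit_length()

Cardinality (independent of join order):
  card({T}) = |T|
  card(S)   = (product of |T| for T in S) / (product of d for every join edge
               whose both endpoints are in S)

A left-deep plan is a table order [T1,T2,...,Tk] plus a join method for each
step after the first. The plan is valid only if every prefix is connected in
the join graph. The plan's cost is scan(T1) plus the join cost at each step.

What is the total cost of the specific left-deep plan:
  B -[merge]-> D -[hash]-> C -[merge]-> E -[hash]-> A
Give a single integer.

22350

step 1: scan B: cost=50, card=50
step 2: join D via merge
    card(P join D) = 50*100/(20) = 250
    cost = 50 + 50*6 + 100*7 + 50 + 100 = 1200
step 3: join C via hash
    card(P join C) = 250*20/(10) = 500
    cost = 1200 + 2*20*5 + 250 = 1650
step 4: join E via merge
    card(P join E) = 500*250/(20) = 6250
    cost = 1650 + 500*9 + 250*8 + 500 + 250 = 8900
step 5: join A via hash
    card(P join A) = 6250*400/(400) = 6250
    cost = 8900 + 2*400*9 + 6250 = 22350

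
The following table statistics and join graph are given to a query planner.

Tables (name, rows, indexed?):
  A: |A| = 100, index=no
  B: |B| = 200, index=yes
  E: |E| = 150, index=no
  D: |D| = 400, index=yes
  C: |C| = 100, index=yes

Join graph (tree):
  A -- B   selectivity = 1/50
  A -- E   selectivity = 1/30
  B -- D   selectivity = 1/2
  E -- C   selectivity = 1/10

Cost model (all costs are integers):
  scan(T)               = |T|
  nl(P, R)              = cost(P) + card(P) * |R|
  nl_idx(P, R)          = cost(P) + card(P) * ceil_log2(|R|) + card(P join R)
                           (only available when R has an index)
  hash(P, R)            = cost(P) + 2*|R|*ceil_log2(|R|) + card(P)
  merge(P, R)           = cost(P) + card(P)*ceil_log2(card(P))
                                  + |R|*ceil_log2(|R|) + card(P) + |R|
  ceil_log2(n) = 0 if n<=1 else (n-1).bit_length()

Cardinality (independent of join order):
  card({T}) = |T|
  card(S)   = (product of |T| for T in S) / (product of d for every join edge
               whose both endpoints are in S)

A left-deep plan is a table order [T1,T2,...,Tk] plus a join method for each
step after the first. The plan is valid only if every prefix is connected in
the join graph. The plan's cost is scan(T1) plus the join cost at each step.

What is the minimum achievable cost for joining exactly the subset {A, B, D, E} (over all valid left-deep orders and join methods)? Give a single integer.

Selinger DP over subsets of {A,B,D,E}:
  {A}: scan cost=100, card=100
  {B}: scan cost=200, card=200
  {E}: scan cost=150, card=150
  {D}: scan cost=400, card=400
  {AB}: card=400; try (B,nl_idx)→1300, (A,hash)→1800, (B,merge)→2700, (A,merge)→2800, (B,hash)→3400, (B,nl)→20100 …(+1); best=1300 via (B,nl_idx)
  {AE}: card=500; try (A,hash)→1700, (E,merge)→2250, (A,merge)→2300, (E,hash)→2600, (E,nl)→15100, (A,nl)→15150; best=1700 via (A,hash)
  {BD}: card=40000; try (B,hash)→4000, (D,merge)→6000, (B,merge)→6200, (D,hash)→7600, (D,nl_idx)→42000, (B,nl_idx)→43600 …(+2); best=4000 via (B,hash)
  {ABE}: card=2000; try (E,hash)→4100, (B,hash)→5400, (E,merge)→6650, (B,nl_idx)→7700, (B,merge)→8500, (E,nl)→61300 …(+1); best=4100 via (E,hash)
  {ABD}: card=80000; try (D,hash)→8900, (D,merge)→9300, (A,hash)→45400, (D,nl_idx)→84900, (D,nl)→161300, (A,merge)→684800 …(+1); best=8900 via (D,hash)
  {ABDE}: card=400000; try (D,hash)→13300, (D,merge)→32100, (E,hash)→91300, (D,nl_idx)→422100, (D,nl)→804100, (E,merge)→1450250 …(+1); best=13300 via (D,hash)

13300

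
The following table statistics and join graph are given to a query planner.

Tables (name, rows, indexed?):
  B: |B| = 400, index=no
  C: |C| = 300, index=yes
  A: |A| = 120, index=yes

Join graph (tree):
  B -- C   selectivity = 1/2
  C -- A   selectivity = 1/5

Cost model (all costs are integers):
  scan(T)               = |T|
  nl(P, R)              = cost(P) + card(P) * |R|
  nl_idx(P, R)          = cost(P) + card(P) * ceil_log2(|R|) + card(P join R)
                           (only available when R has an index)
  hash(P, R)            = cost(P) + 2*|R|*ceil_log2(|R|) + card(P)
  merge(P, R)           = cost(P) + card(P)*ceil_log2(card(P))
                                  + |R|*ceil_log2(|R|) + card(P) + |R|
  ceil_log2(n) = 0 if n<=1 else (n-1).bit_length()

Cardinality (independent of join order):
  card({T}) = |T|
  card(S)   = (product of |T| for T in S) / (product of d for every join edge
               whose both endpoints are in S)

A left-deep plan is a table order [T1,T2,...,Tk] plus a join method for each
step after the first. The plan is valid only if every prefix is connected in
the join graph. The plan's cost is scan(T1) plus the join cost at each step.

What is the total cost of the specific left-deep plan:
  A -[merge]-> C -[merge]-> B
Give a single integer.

108880

step 1: scan A: cost=120, card=120
step 2: join C via merge
    card(P join C) = 120*300/(5) = 7200
    cost = 120 + 120*7 + 300*9 + 120 + 300 = 4080
step 3: join B via merge
    card(P join B) = 7200*400/(2) = 1440000
    cost = 4080 + 7200*13 + 400*9 + 7200 + 400 = 108880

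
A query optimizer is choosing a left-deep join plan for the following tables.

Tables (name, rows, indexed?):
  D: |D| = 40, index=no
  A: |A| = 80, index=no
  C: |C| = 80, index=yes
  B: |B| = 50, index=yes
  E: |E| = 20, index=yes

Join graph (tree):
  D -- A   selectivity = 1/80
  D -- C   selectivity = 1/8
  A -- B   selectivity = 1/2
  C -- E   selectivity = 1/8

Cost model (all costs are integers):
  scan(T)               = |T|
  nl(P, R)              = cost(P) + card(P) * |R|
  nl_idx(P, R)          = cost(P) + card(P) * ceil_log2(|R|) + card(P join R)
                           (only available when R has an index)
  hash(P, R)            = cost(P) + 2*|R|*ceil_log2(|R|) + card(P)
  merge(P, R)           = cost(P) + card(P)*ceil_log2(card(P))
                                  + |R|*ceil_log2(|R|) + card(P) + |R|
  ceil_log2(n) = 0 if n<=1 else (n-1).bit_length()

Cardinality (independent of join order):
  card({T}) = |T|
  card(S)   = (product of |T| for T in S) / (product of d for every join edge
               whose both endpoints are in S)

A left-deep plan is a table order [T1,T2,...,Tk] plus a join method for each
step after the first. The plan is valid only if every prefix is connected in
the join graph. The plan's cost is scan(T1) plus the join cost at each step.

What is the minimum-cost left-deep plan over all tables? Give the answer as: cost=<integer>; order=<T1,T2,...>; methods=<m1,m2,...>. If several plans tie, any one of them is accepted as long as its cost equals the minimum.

cost=3520; order=A,D,C,E,B; methods=hash,nl_idx,hash,hash

Selinger DP (subsets sized 1..n):
  {D}: scan cost=40, card=40
  {A}: scan cost=80, card=80
  {C}: scan cost=80, card=80
  {B}: scan cost=50, card=50
  {E}: scan cost=20, card=20
  {AD}: card=40; try (D,hash)→640, (A,merge)→960, (D,merge)→1000, (A,hash)→1200, (A,nl)→3240, (D,nl)→3280; best=640 via (D,hash)
  {CD}: card=400; try (D,hash)→640, (C,nl_idx)→720, (C,merge)→960, (D,merge)→1000, (C,hash)→1200, (C,nl)→3240 …(+1); best=640 via (D,hash)
  {AB}: card=2000; try (B,hash)→760, (A,merge)→1040, (B,merge)→1070, (A,hash)→1220, (B,nl_idx)→2560, (A,nl)→4050 …(+1); best=760 via (B,hash)
  {CE}: card=200; try (E,hash)→360, (C,nl_idx)→360, (E,nl_idx)→680, (C,merge)→780, (E,merge)→840, (C,hash)→1160 …(+2); best=360 via (E,hash)
  {ACD}: card=400; try (C,nl_idx)→1320, (C,merge)→1560, (C,hash)→1800, (A,hash)→2160, (C,nl)→3840, (A,merge)→5280 …(+1); best=1320 via (C,nl_idx)
  {ABD}: card=1000; try (B,merge)→1270, (B,hash)→1280, (B,nl_idx)→1880, (B,nl)→2640, (D,hash)→3240, (D,merge)→25040 …(+1); best=1270 via (B,merge)
  {CDE}: card=1000; try (D,hash)→1040, (E,hash)→1240, (D,merge)→2440, (E,nl_idx)→3640, (E,merge)→4760, (D,nl)→8360 …(+1); best=1040 via (D,hash)
  {ABCD}: card=10000; try (B,hash)→2320, (C,hash)→3390, (B,merge)→5670, (C,merge)→12910, (B,nl_idx)→13720, (C,nl_idx)→18270 …(+2); best=2320 via (B,hash)
  {ACDE}: card=1000; try (E,hash)→1920, (A,hash)→3160, (E,nl_idx)→4320, (E,merge)→5440, (E,nl)→9320, (A,merge)→12680 …(+1); best=1920 via (E,hash)
  {ABCDE}: card=25000; try (B,hash)→3520, (E,hash)→12520, (B,merge)→13270, (B,nl_idx)→32920, (B,nl)→51920, (E,nl_idx)→77320 …(+2); best=3520 via (B,hash)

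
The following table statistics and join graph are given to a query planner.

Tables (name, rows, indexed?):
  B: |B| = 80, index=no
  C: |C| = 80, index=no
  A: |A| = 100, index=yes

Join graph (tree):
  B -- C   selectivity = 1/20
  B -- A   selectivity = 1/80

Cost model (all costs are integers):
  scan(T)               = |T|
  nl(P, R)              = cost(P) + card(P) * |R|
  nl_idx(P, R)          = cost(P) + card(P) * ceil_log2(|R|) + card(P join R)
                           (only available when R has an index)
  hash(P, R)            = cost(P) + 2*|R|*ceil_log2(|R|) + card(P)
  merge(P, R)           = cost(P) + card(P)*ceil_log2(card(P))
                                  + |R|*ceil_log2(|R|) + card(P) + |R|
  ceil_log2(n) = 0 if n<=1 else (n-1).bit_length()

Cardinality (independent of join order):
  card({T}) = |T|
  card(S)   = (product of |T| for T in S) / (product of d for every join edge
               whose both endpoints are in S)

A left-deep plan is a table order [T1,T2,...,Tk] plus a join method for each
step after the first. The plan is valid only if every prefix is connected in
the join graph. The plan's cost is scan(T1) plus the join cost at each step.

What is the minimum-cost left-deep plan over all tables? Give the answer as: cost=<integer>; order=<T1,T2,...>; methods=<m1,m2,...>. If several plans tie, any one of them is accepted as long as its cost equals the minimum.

cost=1960; order=B,A,C; methods=nl_idx,hash

Selinger DP (subsets sized 1..n):
  {B}: scan cost=80, card=80
  {C}: scan cost=80, card=80
  {A}: scan cost=100, card=100
  {BC}: card=320; try (C,hash)→1280, (B,hash)→1280, (C,merge)→1360, (B,merge)→1360, (C,nl)→6480, (B,nl)→6480; best=1280 via (C,hash)
  {AB}: card=100; try (A,nl_idx)→740, (B,hash)→1320, (A,merge)→1520, (B,merge)→1540, (A,hash)→1560, (A,nl)→8080 …(+1); best=740 via (A,nl_idx)
  {ABC}: card=400; try (C,hash)→1960, (C,merge)→2180, (A,hash)→3000, (A,nl_idx)→3920, (A,merge)→5280, (C,nl)→8740 …(+1); best=1960 via (C,hash)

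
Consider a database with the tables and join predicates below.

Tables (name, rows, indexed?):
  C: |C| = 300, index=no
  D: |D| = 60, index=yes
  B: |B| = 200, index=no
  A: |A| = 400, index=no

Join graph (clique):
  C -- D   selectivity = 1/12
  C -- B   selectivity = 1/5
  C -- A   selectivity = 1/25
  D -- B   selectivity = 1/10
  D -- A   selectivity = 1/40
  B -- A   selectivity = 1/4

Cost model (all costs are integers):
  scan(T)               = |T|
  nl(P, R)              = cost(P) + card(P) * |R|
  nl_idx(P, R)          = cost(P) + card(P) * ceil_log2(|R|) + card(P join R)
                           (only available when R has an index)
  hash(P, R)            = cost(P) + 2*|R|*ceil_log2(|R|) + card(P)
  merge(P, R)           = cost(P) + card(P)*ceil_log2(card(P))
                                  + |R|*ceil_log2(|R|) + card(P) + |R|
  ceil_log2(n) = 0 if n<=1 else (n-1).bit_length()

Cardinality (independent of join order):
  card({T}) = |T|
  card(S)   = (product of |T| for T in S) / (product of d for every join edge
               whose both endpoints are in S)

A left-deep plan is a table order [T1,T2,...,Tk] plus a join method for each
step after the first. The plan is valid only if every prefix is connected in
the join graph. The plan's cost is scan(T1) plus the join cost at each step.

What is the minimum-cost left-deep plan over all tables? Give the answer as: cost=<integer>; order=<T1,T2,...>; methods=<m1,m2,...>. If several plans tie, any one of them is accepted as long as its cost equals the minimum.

Selinger DP (subsets sized 1..n):
  {C}: scan cost=300, card=300
  {D}: scan cost=60, card=60
  {B}: scan cost=200, card=200
  {A}: scan cost=400, card=400
  {CD}: card=1500; try (D,hash)→1320, (C,merge)→3480, (D,nl_idx)→3600, (D,merge)→3720, (C,hash)→5520, (C,nl)→18060 …(+1); best=1320 via (D,hash)
  {BC}: card=12000; try (B,hash)→3800, (C,merge)→5000, (B,merge)→5100, (C,hash)→5800, (C,nl)→60200, (B,nl)→60300; best=3800 via (B,hash)
  {AC}: card=4800; try (C,hash)→6200, (A,merge)→7300, (C,merge)→7400, (A,hash)→7800, (A,nl)→120300, (C,nl)→120400; best=6200 via (C,hash)
  {BD}: card=1200; try (D,hash)→1120, (B,merge)→2280, (D,merge)→2420, (D,nl_idx)→2600, (B,hash)→3320, (B,nl)→12060 …(+1); best=1120 via (D,hash)
  {AD}: card=600; try (D,hash)→1520, (D,nl_idx)→3400, (A,merge)→4480, (D,merge)→4820, (A,hash)→7320, (A,nl)→24060 …(+1); best=1520 via (D,hash)
  {AB}: card=20000; try (B,hash)→4000, (A,merge)→6000, (B,merge)→6200, (A,hash)→7600, (A,nl)→80200, (B,nl)→80400; best=4000 via (B,hash)
  {BCD}: card=6000; try (B,hash)→6020, (C,hash)→7720, (D,hash)→16520, (C,merge)→18520, (B,merge)→21120, (D,nl_idx)→81800 …(+4); best=6020 via (B,hash)
  {ACD}: card=600; try (C,hash)→7520, (A,hash)→10020, (C,merge)→11120, (D,hash)→11720, (A,merge)→23320, (D,nl_idx)→35600 …(+4); best=7520 via (C,hash)
  {ABC}: card=48000; try (B,hash)→14200, (A,hash)→23000, (C,hash)→29400, (B,merge)→75200, (A,merge)→187800, (C,merge)→327000 …(+3); best=14200 via (B,hash)
  {ABD}: card=3000; try (B,hash)→5320, (A,hash)→9520, (B,merge)→9920, (A,merge)→19520, (D,hash)→24720, (B,nl)→121520 …(+4); best=5320 via (B,hash)
  {ABCD}: card=600; try (B,hash)→11320, (C,hash)→13720, (B,merge)→15920, (A,hash)→19220, (C,merge)→47320, (D,hash)→62920 …(+7); best=11320 via (B,hash)

cost=11320; order=A,D,C,B; methods=hash,hash,hash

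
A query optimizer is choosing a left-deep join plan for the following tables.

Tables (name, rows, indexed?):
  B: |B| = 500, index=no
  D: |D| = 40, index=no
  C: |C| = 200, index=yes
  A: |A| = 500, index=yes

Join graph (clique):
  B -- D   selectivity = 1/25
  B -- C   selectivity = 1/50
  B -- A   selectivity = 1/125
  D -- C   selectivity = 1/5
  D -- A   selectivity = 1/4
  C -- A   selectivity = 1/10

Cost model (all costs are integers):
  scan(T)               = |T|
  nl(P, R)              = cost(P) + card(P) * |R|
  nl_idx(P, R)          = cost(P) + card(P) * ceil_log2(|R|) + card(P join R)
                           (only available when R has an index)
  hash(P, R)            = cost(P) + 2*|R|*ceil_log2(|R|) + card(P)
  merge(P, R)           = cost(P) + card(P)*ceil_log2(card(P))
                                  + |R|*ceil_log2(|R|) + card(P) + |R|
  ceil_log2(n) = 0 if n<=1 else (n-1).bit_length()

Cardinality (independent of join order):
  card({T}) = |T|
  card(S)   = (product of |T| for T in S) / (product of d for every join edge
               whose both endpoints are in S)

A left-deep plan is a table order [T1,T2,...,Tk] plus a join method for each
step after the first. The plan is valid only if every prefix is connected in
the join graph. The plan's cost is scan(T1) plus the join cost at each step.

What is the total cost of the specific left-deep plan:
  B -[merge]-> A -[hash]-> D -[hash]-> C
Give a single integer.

16980

step 1: scan B: cost=500, card=500
step 2: join A via merge
    card(P join A) = 500*500/(125) = 2000
    cost = 500 + 500*9 + 500*9 + 500 + 500 = 10500
step 3: join D via hash
    card(P join D) = 2000*40/(25*4) = 800
    cost = 10500 + 2*40*6 + 2000 = 12980
step 4: join C via hash
    card(P join C) = 800*200/(50*5*10) = 64
    cost = 12980 + 2*200*8 + 800 = 16980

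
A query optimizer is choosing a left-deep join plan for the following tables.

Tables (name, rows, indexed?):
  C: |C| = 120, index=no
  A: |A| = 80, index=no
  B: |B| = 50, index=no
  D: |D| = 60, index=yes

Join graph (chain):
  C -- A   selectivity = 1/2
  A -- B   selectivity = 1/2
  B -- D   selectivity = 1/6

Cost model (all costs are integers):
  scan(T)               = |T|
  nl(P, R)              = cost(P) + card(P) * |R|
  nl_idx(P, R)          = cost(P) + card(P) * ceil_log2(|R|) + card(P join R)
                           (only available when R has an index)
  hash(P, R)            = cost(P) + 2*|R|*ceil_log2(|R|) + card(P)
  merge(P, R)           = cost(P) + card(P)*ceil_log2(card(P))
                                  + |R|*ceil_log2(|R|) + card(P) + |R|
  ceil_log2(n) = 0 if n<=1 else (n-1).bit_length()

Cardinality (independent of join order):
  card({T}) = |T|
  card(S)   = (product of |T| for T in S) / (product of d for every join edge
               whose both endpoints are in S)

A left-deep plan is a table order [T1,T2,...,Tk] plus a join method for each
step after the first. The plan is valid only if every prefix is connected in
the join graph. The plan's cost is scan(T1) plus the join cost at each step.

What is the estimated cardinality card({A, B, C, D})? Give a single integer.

1200000

Tables in S: A(80), B(50), C(120), D(60)
Edges inside S: C-A(d=2), A-B(d=2), B-D(d=6)
numerator = 80 * 50 * 120 * 60 = 28800000
denominator = 2 * 2 * 6 = 24
card(S) = 28800000 / 24 = 1200000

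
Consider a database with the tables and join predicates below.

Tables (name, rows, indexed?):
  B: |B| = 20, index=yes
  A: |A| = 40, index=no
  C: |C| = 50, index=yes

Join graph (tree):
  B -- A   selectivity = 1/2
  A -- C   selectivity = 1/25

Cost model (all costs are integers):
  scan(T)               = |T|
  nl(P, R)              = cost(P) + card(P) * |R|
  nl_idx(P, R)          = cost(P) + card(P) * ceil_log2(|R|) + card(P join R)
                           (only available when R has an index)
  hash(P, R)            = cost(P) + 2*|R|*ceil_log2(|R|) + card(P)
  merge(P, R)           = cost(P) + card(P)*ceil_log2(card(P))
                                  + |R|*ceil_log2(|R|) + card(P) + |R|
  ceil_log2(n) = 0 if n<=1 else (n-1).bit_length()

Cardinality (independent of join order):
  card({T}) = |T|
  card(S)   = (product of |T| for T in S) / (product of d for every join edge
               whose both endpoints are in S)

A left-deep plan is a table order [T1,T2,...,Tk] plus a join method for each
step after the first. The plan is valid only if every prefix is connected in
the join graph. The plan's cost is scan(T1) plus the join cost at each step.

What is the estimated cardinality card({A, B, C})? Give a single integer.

800

Tables in S: A(40), B(20), C(50)
Edges inside S: B-A(d=2), A-C(d=25)
numerator = 40 * 20 * 50 = 40000
denominator = 2 * 25 = 50
card(S) = 40000 / 50 = 800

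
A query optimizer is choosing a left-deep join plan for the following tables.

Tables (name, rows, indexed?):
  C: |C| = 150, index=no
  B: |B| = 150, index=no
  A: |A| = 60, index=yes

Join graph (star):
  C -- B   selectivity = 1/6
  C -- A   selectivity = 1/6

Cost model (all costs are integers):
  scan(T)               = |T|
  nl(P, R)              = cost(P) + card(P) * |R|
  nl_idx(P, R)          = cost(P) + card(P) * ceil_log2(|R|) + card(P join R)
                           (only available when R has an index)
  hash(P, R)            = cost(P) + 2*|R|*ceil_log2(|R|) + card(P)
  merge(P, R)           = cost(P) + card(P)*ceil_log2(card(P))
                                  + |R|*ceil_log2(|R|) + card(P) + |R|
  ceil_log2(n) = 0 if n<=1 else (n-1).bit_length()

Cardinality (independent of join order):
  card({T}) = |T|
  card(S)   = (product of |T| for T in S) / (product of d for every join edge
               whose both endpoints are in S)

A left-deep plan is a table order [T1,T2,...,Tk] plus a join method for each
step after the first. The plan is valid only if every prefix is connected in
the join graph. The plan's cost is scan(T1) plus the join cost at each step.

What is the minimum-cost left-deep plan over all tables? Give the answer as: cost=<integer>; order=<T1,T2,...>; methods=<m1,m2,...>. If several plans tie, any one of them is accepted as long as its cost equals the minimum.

Selinger DP (subsets sized 1..n):
  {C}: scan cost=150, card=150
  {B}: scan cost=150, card=150
  {A}: scan cost=60, card=60
  {BC}: card=3750; try (C,hash)→2700, (B,hash)→2700, (C,merge)→2850, (B,merge)→2850, (C,nl)→22650, (B,nl)→22650; best=2700 via (C,hash)
  {AC}: card=1500; try (A,hash)→1020, (C,merge)→1830, (A,merge)→1920, (C,hash)→2520, (A,nl_idx)→2550, (C,nl)→9060 …(+1); best=1020 via (A,hash)
  {ABC}: card=37500; try (B,hash)→4920, (A,hash)→7170, (B,merge)→20370, (A,merge)→51870, (A,nl_idx)→62700, (B,nl)→226020 …(+1); best=4920 via (B,hash)

cost=4920; order=C,A,B; methods=hash,hash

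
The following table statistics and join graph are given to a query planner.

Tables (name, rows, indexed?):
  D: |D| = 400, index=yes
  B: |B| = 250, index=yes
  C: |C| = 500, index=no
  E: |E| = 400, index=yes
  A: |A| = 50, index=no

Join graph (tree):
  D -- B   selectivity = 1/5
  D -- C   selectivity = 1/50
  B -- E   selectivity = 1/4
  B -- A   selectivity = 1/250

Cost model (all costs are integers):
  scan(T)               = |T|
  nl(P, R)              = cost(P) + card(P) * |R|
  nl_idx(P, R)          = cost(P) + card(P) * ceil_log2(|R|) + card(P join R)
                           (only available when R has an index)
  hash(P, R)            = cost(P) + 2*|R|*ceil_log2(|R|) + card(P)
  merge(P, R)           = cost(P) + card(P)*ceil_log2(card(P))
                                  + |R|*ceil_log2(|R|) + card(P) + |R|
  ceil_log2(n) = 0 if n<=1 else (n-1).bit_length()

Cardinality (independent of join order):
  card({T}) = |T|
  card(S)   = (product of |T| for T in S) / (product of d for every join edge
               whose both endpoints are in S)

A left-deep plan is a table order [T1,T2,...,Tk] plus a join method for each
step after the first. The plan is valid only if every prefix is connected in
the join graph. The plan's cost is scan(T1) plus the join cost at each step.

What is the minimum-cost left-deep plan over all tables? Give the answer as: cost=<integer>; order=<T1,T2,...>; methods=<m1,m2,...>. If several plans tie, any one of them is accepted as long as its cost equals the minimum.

Selinger DP (subsets sized 1..n):
  {D}: scan cost=400, card=400
  {B}: scan cost=250, card=250
  {C}: scan cost=500, card=500
  {E}: scan cost=400, card=400
  {A}: scan cost=50, card=50
  {BD}: card=20000; try (B,hash)→4800, (D,merge)→6500, (B,merge)→6650, (D,hash)→7700, (D,nl_idx)→22500, (B,nl_idx)→23600 …(+2); best=4800 via (B,hash)
  {CD}: card=4000; try (D,hash)→8200, (D,nl_idx)→9000, (C,merge)→9400, (D,merge)→9500, (C,hash)→9800, (C,nl)→200400 …(+1); best=8200 via (D,hash)
  {BE}: card=25000; try (B,hash)→4800, (E,merge)→6500, (B,merge)→6650, (E,hash)→7700, (E,nl_idx)→27500, (B,nl_idx)→28600 …(+2); best=4800 via (B,hash)
  {AB}: card=50; try (B,nl_idx)→500, (A,hash)→1100, (B,merge)→2650, (A,merge)→2850, (B,hash)→4100, (B,nl)→12550 …(+1); best=500 via (B,nl_idx)
  {BCD}: card=200000; try (B,hash)→16200, (C,hash)→33800, (B,merge)→62450, (B,nl_idx)→240200, (C,merge)→329800, (B,nl)→1008200 …(+1); best=16200 via (B,hash)
  {BDE}: card=2000000; try (E,hash)→32000, (D,hash)→37000, (E,merge)→328800, (D,merge)→408800, (E,nl_idx)→2184800, (D,nl_idx)→2229800 …(+2); best=32000 via (E,hash)
  {ABD}: card=4000; try (D,merge)→4850, (D,nl_idx)→4950, (D,hash)→7750, (D,nl)→20500, (A,hash)→25400, (A,merge)→325150 …(+1); best=4850 via (D,merge)
  {ABE}: card=5000; try (E,merge)→4850, (E,nl_idx)→5950, (E,hash)→7750, (E,nl)→20500, (A,hash)→30400, (A,merge)→405150 …(+1); best=4850 via (E,merge)
  {BCDE}: card=20000000; try (E,hash)→223400, (C,hash)→2041000, (E,merge)→3820200, (E,nl_idx)→21816200, (C,merge)→44037000, (E,nl)→80016200 …(+1); best=223400 via (E,hash)
  {ABCD}: card=40000; try (C,hash)→17850, (C,merge)→61850, (A,hash)→216800, (C,nl)→2004850, (A,merge)→3816550, (A,nl)→10016200; best=17850 via (C,hash)
  {ABDE}: card=400000; try (E,hash)→16050, (D,hash)→17050, (E,merge)→60850, (D,merge)→78850, (E,nl_idx)→440850, (D,nl_idx)→449850 …(+5); best=16050 via (E,hash)
  {ABCDE}: card=4000000; try (E,hash)→65050, (C,hash)→425050, (E,merge)→701850, (E,nl_idx)→4377850, (C,merge)→8021050, (E,nl)→16017850 …(+4); best=65050 via (E,hash)

cost=65050; order=A,B,D,C,E; methods=nl_idx,merge,hash,hash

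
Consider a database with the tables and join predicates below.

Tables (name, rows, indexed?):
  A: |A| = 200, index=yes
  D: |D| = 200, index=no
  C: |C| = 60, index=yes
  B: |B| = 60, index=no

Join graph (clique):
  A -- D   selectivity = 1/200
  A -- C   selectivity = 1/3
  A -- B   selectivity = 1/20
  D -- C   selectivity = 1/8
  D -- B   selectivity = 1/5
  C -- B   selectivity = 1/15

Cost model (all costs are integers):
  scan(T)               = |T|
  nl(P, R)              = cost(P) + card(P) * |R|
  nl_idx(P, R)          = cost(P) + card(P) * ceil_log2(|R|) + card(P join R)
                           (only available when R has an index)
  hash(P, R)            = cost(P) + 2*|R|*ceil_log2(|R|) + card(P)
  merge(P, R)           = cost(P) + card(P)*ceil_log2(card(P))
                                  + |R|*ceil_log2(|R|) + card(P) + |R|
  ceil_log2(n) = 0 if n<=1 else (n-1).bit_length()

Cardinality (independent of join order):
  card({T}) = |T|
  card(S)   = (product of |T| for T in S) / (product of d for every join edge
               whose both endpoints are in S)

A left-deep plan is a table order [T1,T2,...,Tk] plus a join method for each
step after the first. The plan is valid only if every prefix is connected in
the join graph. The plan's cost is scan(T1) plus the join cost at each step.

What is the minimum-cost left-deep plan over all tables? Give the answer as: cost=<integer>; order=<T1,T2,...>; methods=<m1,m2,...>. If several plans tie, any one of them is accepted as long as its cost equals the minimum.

cost=3660; order=D,A,B,C; methods=nl_idx,hash,nl_idx

Selinger DP (subsets sized 1..n):
  {A}: scan cost=200, card=200
  {D}: scan cost=200, card=200
  {C}: scan cost=60, card=60
  {B}: scan cost=60, card=60
  {AD}: card=200; try (A,nl_idx)→2000, (D,hash)→3600, (A,hash)→3600, (D,merge)→3800, (A,merge)→3800, (D,nl)→40200 …(+1); best=2000 via (A,nl_idx)
  {AC}: card=4000; try (C,hash)→1120, (A,merge)→2280, (C,merge)→2420, (A,hash)→3320, (A,nl_idx)→4540, (C,nl_idx)→5400 …(+2); best=1120 via (C,hash)
  {AB}: card=600; try (B,hash)→1120, (A,nl_idx)→1140, (A,merge)→2280, (B,merge)→2420, (A,hash)→3320, (A,nl)→12060 …(+1); best=1120 via (B,hash)
  {CD}: card=1500; try (C,hash)→1120, (D,merge)→2280, (C,merge)→2420, (C,nl_idx)→2900, (D,hash)→3320, (D,nl)→12060 …(+1); best=1120 via (C,hash)
  {BD}: card=2400; try (B,hash)→1120, (D,merge)→2280, (B,merge)→2420, (D,hash)→3320, (D,nl)→12060, (B,nl)→12200; best=1120 via (B,hash)
  {BC}: card=240; try (C,nl_idx)→660, (C,hash)→840, (B,hash)→840, (C,merge)→900, (B,merge)→900, (C,nl)→3660 …(+1); best=660 via (C,nl_idx)
  {ACD}: card=500; try (C,hash)→2920, (C,nl_idx)→3700, (C,merge)→4220, (A,hash)→5820, (D,hash)→8320, (A,nl_idx)→13620 …(+5); best=2920 via (C,hash)
  {ABD}: card=120; try (B,hash)→2920, (B,merge)→4220, (D,hash)→4920, (A,hash)→6720, (D,merge)→9520, (B,nl)→14000 …(+4); best=2920 via (B,hash)
  {ABC}: card=800; try (C,hash)→2440, (A,nl_idx)→3380, (A,hash)→4100, (A,merge)→4620, (C,nl_idx)→5520, (B,hash)→5840 …(+5); best=2440 via (C,hash)
  {BCD}: card=1200; try (B,hash)→3340, (D,hash)→4100, (C,hash)→4240, (D,merge)→4620, (C,nl_idx)→16720, (B,merge)→19540 …(+4); best=3340 via (B,hash)
  {ABCD}: card=20; try (C,nl_idx)→3660, (C,hash)→3760, (B,hash)→4140, (C,merge)→4300, (D,hash)→6440, (A,hash)→7740 …(+8); best=3660 via (C,nl_idx)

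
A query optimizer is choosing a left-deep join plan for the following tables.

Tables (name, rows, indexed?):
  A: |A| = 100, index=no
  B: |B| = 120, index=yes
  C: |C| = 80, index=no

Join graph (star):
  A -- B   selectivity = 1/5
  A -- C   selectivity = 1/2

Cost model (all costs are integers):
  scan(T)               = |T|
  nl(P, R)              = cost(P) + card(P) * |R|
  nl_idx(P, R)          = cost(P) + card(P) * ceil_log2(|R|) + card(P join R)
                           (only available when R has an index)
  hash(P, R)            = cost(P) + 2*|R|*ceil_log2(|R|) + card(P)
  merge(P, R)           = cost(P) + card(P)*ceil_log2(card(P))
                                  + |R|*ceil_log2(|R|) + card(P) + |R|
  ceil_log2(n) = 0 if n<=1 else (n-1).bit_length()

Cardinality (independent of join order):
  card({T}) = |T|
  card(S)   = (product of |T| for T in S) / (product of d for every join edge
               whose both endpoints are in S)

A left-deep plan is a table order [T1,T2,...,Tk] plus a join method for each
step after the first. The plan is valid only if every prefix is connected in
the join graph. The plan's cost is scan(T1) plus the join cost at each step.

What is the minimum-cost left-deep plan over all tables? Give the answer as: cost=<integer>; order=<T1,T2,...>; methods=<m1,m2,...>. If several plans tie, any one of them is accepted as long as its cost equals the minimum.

cost=5160; order=B,A,C; methods=hash,hash

Selinger DP (subsets sized 1..n):
  {A}: scan cost=100, card=100
  {B}: scan cost=120, card=120
  {C}: scan cost=80, card=80
  {AB}: card=2400; try (A,hash)→1640, (B,merge)→1860, (B,hash)→1880, (A,merge)→1880, (B,nl_idx)→3200, (B,nl)→12100 …(+1); best=1640 via (A,hash)
  {AC}: card=4000; try (C,hash)→1320, (A,merge)→1520, (C,merge)→1540, (A,hash)→1560, (A,nl)→8080, (C,nl)→8100; best=1320 via (C,hash)
  {ABC}: card=96000; try (C,hash)→5160, (B,hash)→7000, (C,merge)→33480, (B,merge)→54280, (B,nl_idx)→125320, (C,nl)→193640 …(+1); best=5160 via (C,hash)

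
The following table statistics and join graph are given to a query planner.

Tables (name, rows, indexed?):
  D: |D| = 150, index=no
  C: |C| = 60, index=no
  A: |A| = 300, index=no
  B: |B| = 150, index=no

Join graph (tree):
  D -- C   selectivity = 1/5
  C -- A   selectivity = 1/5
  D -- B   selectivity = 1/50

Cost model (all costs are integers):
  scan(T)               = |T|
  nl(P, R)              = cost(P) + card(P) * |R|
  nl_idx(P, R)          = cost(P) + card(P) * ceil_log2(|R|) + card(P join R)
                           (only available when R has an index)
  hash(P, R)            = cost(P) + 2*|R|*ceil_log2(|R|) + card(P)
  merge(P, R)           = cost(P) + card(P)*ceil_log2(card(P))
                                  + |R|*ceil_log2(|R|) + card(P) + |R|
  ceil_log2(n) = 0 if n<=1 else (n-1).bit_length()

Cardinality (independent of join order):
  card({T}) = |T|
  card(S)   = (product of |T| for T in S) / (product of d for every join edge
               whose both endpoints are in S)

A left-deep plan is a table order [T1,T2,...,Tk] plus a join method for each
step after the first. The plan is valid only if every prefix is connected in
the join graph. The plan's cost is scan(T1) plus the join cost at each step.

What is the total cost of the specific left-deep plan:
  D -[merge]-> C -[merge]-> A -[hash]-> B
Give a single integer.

step 1: scan D: cost=150, card=150
step 2: join C via merge
    card(P join C) = 150*60/(5) = 1800
    cost = 150 + 150*8 + 60*6 + 150 + 60 = 1920
step 3: join A via merge
    card(P join A) = 1800*300/(5) = 108000
    cost = 1920 + 1800*11 + 300*9 + 1800 + 300 = 26520
step 4: join B via hash
    card(P join B) = 108000*150/(50) = 324000
    cost = 26520 + 2*150*8 + 108000 = 136920

136920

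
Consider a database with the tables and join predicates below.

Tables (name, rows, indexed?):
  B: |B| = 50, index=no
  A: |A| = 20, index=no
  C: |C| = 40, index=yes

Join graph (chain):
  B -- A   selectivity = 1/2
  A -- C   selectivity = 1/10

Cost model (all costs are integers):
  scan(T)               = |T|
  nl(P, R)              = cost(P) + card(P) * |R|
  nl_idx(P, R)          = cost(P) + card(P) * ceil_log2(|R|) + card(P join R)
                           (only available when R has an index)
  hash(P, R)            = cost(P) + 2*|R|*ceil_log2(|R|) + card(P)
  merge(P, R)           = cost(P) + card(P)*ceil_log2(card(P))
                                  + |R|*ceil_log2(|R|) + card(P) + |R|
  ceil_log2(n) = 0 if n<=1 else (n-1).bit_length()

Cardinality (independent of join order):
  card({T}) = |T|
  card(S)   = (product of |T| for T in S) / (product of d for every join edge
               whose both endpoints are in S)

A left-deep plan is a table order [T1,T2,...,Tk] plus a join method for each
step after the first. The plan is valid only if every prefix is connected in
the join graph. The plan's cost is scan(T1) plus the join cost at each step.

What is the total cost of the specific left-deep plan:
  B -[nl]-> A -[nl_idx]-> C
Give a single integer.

step 1: scan B: cost=50, card=50
step 2: join A via nl
    card(P join A) = 50*20/(2) = 500
    cost = 50 + 50*20 = 1050
step 3: join C via nl_idx
    card(P join C) = 500*40/(10) = 2000
    cost = 1050 + 500*6 + 2000 = 6050

6050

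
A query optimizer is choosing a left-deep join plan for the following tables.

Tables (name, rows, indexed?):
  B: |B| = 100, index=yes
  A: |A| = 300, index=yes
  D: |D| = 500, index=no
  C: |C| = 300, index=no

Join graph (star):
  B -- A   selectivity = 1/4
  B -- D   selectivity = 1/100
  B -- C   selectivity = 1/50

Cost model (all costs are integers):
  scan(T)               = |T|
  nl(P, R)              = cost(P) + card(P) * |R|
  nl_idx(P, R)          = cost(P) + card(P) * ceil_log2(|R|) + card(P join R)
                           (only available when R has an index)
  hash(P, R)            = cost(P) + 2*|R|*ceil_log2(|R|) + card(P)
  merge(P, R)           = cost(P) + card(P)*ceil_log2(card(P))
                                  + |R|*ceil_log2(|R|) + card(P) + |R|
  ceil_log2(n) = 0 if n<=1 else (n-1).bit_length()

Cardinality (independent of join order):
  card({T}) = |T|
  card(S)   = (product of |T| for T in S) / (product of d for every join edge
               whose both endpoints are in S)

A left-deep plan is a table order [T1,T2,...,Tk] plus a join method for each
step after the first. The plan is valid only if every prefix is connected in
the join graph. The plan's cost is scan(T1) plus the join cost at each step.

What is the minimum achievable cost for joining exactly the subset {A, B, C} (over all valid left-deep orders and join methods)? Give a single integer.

8000

Selinger DP over subsets of {A,B,C}:
  {B}: scan cost=100, card=100
  {A}: scan cost=300, card=300
  {C}: scan cost=300, card=300
  {AB}: card=7500; try (B,hash)→2000, (A,merge)→3900, (B,merge)→4100, (A,hash)→5600, (A,nl_idx)→8500, (B,nl_idx)→9900 …(+2); best=2000 via (B,hash)
  {BC}: card=600; try (B,hash)→2000, (B,nl_idx)→3000, (C,merge)→3900, (B,merge)→4100, (C,hash)→5600, (C,nl)→30100 …(+1); best=2000 via (B,hash)
  {ABC}: card=45000; try (A,hash)→8000, (A,merge)→11600, (C,hash)→14900, (A,nl_idx)→52400, (C,merge)→110000, (A,nl)→182000 …(+1); best=8000 via (A,hash)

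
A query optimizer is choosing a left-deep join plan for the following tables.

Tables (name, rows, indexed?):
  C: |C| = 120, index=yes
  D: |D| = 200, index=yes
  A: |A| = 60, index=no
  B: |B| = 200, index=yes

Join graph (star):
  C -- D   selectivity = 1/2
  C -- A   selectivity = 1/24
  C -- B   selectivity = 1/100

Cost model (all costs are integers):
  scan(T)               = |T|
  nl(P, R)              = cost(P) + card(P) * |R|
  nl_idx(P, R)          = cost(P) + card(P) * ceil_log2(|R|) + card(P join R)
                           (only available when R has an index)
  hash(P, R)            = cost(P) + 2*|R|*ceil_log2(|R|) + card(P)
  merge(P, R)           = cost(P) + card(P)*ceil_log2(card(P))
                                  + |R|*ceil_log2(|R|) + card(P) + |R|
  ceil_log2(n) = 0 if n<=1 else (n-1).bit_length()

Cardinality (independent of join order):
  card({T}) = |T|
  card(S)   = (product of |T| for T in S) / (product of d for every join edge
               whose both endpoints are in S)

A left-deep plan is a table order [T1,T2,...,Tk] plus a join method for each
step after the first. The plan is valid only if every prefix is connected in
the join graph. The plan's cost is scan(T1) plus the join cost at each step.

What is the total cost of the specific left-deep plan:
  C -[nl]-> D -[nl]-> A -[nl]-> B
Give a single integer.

step 1: scan C: cost=120, card=120
step 2: join D via nl
    card(P join D) = 120*200/(2) = 12000
    cost = 120 + 120*200 = 24120
step 3: join A via nl
    card(P join A) = 12000*60/(24) = 30000
    cost = 24120 + 12000*60 = 744120
step 4: join B via nl
    card(P join B) = 30000*200/(100) = 60000
    cost = 744120 + 30000*200 = 6744120

6744120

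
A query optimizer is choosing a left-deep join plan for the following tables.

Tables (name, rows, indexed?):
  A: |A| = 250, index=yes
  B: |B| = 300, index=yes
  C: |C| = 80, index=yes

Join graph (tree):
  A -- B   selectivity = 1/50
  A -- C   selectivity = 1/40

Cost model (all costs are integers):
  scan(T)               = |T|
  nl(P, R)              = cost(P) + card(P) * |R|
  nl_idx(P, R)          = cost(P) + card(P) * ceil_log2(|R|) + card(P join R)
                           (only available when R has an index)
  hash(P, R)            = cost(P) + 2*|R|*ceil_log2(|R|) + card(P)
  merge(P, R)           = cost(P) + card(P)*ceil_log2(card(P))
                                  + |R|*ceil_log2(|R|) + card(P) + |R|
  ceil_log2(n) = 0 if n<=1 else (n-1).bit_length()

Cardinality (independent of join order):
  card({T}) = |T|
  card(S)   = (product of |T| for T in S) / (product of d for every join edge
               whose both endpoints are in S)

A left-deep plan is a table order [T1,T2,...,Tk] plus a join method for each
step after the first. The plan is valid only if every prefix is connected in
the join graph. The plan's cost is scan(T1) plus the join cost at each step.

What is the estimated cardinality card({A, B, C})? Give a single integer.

3000

Tables in S: A(250), B(300), C(80)
Edges inside S: A-B(d=50), A-C(d=40)
numerator = 250 * 300 * 80 = 6000000
denominator = 50 * 40 = 2000
card(S) = 6000000 / 2000 = 3000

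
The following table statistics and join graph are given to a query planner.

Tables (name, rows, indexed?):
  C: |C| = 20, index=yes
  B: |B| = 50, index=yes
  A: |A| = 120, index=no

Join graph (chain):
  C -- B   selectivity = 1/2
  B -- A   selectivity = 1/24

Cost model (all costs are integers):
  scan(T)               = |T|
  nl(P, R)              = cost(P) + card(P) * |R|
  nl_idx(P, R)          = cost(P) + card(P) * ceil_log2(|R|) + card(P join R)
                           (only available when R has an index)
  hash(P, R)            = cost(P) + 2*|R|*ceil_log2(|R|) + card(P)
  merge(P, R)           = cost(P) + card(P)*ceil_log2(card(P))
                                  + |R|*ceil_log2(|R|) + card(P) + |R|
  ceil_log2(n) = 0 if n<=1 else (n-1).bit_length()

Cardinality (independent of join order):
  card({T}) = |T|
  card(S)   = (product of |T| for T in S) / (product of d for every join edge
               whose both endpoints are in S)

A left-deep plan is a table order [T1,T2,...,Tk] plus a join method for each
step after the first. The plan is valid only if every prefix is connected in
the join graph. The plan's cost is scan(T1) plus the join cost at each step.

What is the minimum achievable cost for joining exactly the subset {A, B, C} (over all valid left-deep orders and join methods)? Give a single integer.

Selinger DP over subsets of {A,B,C}:
  {C}: scan cost=20, card=20
  {B}: scan cost=50, card=50
  {A}: scan cost=120, card=120
  {BC}: card=500; try (C,hash)→300, (B,merge)→490, (C,merge)→520, (B,hash)→640, (B,nl_idx)→640, (C,nl_idx)→800 …(+2); best=300 via (C,hash)
  {AB}: card=250; try (B,hash)→840, (B,nl_idx)→1090, (A,merge)→1360, (B,merge)→1430, (A,hash)→1780, (A,nl)→6050 …(+1); best=840 via (B,hash)
  {ABC}: card=2500; try (C,hash)→1290, (A,hash)→2480, (C,merge)→3210, (C,nl_idx)→4590, (C,nl)→5840, (A,merge)→6260 …(+1); best=1290 via (C,hash)

1290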